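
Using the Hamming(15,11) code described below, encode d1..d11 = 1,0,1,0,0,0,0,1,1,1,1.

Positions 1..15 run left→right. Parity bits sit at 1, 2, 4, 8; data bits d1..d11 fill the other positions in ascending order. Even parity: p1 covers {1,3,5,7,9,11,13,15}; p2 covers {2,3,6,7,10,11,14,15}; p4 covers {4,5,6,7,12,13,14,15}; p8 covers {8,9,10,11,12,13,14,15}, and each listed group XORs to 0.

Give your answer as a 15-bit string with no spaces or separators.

Place data at non-parity positions: p1 p2 1 p4 0 1 0 p8 0 0 0 1 1 1 1
p1 (pos 1,3,5,7,9,11,13,15): XOR of data positions = 1⊕0⊕0⊕0⊕0⊕1⊕1 = 1
p2 (pos 2,3,6,7,10,11,14,15): XOR of data positions = 1⊕1⊕0⊕0⊕0⊕1⊕1 = 0
p4 (pos 4,5,6,7,12,13,14,15): XOR of data positions = 0⊕1⊕0⊕1⊕1⊕1⊕1 = 1
p8 (pos 8,9,10,11,12,13,14,15): XOR of data positions = 0⊕0⊕0⊕1⊕1⊕1⊕1 = 0
Codeword: 101101000001111

101101000001111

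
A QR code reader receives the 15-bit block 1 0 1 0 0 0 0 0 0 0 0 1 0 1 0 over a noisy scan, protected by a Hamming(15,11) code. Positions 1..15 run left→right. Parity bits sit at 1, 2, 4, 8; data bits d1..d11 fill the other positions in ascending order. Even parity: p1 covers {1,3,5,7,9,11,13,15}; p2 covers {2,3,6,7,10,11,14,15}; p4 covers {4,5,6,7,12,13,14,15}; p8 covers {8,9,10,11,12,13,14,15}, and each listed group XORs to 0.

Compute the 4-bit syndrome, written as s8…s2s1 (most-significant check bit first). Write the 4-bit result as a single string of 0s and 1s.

s1 (pos 1,3,5,7,9,11,13,15): 1⊕1⊕0⊕0⊕0⊕0⊕0⊕0 = 0
s2 (pos 2,3,6,7,10,11,14,15): 0⊕1⊕0⊕0⊕0⊕0⊕1⊕0 = 0
s4 (pos 4,5,6,7,12,13,14,15): 0⊕0⊕0⊕0⊕1⊕0⊕1⊕0 = 0
s8 (pos 8,9,10,11,12,13,14,15): 0⊕0⊕0⊕0⊕1⊕0⊕1⊕0 = 0
Syndrome s8…s1 = 0000 → no error.

0000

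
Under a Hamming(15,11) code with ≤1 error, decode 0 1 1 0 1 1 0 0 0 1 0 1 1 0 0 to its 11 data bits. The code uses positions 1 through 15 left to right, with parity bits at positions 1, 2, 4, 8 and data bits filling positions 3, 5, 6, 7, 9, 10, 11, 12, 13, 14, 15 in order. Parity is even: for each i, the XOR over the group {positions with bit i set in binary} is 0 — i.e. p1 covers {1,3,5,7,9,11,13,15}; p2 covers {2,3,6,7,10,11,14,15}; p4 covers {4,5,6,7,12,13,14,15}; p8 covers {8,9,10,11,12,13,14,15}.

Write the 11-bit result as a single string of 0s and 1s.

11101101100

s1 (pos 1,3,5,7,9,11,13,15): 0⊕1⊕1⊕0⊕0⊕0⊕1⊕0 = 1
s2 (pos 2,3,6,7,10,11,14,15): 1⊕1⊕1⊕0⊕1⊕0⊕0⊕0 = 0
s4 (pos 4,5,6,7,12,13,14,15): 0⊕1⊕1⊕0⊕1⊕1⊕0⊕0 = 0
s8 (pos 8,9,10,11,12,13,14,15): 0⊕0⊕1⊕0⊕1⊕1⊕0⊕0 = 1
Syndrome s8…s1 = 1001 → error at position 9.
Flip position 9: 011011000101100 → 011011001101100
Read data bits from positions 3,5,6,7,9,10,11,12,13,14,15: 11101101100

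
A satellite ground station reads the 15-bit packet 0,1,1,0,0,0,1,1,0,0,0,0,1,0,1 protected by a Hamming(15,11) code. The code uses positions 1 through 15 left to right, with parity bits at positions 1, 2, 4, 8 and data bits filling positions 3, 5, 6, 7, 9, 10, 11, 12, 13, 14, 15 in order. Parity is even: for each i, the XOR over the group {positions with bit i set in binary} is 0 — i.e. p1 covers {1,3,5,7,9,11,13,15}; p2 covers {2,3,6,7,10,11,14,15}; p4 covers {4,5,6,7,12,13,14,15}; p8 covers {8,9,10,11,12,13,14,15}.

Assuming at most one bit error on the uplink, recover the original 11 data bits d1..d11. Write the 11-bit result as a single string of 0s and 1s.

s1 (pos 1,3,5,7,9,11,13,15): 0⊕1⊕0⊕1⊕0⊕0⊕1⊕1 = 0
s2 (pos 2,3,6,7,10,11,14,15): 1⊕1⊕0⊕1⊕0⊕0⊕0⊕1 = 0
s4 (pos 4,5,6,7,12,13,14,15): 0⊕0⊕0⊕1⊕0⊕1⊕0⊕1 = 1
s8 (pos 8,9,10,11,12,13,14,15): 1⊕0⊕0⊕0⊕0⊕1⊕0⊕1 = 1
Syndrome s8…s1 = 1100 → error at position 12.
Flip position 12: 011000110000101 → 011000110001101
Read data bits from positions 3,5,6,7,9,10,11,12,13,14,15: 10010001101

10010001101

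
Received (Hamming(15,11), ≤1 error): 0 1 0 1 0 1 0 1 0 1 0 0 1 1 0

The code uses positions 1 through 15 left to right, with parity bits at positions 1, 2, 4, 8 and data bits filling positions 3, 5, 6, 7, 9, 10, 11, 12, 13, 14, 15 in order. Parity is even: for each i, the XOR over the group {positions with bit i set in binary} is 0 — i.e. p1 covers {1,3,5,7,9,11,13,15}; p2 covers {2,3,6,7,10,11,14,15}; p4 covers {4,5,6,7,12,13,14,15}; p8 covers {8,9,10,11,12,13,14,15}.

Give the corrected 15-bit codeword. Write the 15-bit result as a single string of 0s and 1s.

110101010100110

s1 (pos 1,3,5,7,9,11,13,15): 0⊕0⊕0⊕0⊕0⊕0⊕1⊕0 = 1
s2 (pos 2,3,6,7,10,11,14,15): 1⊕0⊕1⊕0⊕1⊕0⊕1⊕0 = 0
s4 (pos 4,5,6,7,12,13,14,15): 1⊕0⊕1⊕0⊕0⊕1⊕1⊕0 = 0
s8 (pos 8,9,10,11,12,13,14,15): 1⊕0⊕1⊕0⊕0⊕1⊕1⊕0 = 0
Syndrome s8…s1 = 0001 → error at position 1.
Flip position 1: 010101010100110 → 110101010100110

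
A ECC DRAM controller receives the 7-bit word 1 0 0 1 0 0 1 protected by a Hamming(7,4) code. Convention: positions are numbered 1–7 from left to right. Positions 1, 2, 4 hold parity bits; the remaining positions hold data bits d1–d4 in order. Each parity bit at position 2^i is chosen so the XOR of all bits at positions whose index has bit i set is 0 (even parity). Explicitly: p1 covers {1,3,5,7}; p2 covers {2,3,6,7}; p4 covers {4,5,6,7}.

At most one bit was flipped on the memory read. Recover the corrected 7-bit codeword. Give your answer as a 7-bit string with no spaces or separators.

s1 (pos 1,3,5,7): 1⊕0⊕0⊕1 = 0
s2 (pos 2,3,6,7): 0⊕0⊕0⊕1 = 1
s4 (pos 4,5,6,7): 1⊕0⊕0⊕1 = 0
Syndrome s4…s1 = 010 → error at position 2.
Flip position 2: 1001001 → 1101001

1101001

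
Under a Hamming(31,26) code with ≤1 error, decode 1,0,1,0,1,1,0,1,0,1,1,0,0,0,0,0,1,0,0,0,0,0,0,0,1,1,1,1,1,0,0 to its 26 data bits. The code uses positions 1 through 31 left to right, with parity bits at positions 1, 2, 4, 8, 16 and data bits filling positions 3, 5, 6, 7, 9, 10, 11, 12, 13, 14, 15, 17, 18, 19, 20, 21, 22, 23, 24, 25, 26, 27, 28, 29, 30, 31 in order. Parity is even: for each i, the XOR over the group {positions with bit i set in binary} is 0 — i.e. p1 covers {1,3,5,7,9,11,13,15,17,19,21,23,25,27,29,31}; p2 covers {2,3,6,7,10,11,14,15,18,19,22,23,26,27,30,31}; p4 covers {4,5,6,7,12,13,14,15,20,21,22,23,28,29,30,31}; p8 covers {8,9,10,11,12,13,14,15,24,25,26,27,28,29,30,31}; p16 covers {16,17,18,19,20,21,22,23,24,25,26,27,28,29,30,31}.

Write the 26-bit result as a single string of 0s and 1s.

11100110000100000001111100

s1 (pos 1,3,5,7,9,11,13,15,17,19,21,23,25,27,29,31): 1⊕1⊕1⊕0⊕0⊕1⊕0⊕0⊕1⊕0⊕0⊕0⊕1⊕1⊕1⊕0 = 0
s2 (pos 2,3,6,7,10,11,14,15,18,19,22,23,26,27,30,31): 0⊕1⊕1⊕0⊕1⊕1⊕0⊕0⊕0⊕0⊕0⊕0⊕1⊕1⊕0⊕0 = 0
s4 (pos 4,5,6,7,12,13,14,15,20,21,22,23,28,29,30,31): 0⊕1⊕1⊕0⊕0⊕0⊕0⊕0⊕0⊕0⊕0⊕0⊕1⊕1⊕0⊕0 = 0
s8 (pos 8,9,10,11,12,13,14,15,24,25,26,27,28,29,30,31): 1⊕0⊕1⊕1⊕0⊕0⊕0⊕0⊕0⊕1⊕1⊕1⊕1⊕1⊕0⊕0 = 0
s16 (pos 16,17,18,19,20,21,22,23,24,25,26,27,28,29,30,31): 0⊕1⊕0⊕0⊕0⊕0⊕0⊕0⊕0⊕1⊕1⊕1⊕1⊕1⊕0⊕0 = 0
Syndrome s16…s1 = 00000 → no error.
Read data bits from positions 3,5,6,7,9,10,11,12,13,14,15,17,18,19,20,21,22,23,24,25,26,27,28,29,30,31: 11100110000100000001111100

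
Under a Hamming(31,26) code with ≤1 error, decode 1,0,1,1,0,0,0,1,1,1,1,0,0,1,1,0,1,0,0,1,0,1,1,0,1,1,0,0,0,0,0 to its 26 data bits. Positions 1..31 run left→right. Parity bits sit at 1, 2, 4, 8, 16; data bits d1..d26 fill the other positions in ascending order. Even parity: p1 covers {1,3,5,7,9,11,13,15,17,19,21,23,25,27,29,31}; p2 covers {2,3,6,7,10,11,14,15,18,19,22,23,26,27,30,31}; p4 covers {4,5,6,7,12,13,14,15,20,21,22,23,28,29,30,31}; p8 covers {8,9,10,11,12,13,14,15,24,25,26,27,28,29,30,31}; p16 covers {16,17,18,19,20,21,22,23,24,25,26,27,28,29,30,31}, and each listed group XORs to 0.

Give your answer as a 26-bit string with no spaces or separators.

s1 (pos 1,3,5,7,9,11,13,15,17,19,21,23,25,27,29,31): 1⊕1⊕0⊕0⊕1⊕1⊕0⊕1⊕1⊕0⊕0⊕1⊕1⊕0⊕0⊕0 = 0
s2 (pos 2,3,6,7,10,11,14,15,18,19,22,23,26,27,30,31): 0⊕1⊕0⊕0⊕1⊕1⊕1⊕1⊕0⊕0⊕1⊕1⊕1⊕0⊕0⊕0 = 0
s4 (pos 4,5,6,7,12,13,14,15,20,21,22,23,28,29,30,31): 1⊕0⊕0⊕0⊕0⊕0⊕1⊕1⊕1⊕0⊕1⊕1⊕0⊕0⊕0⊕0 = 0
s8 (pos 8,9,10,11,12,13,14,15,24,25,26,27,28,29,30,31): 1⊕1⊕1⊕1⊕0⊕0⊕1⊕1⊕0⊕1⊕1⊕0⊕0⊕0⊕0⊕0 = 0
s16 (pos 16,17,18,19,20,21,22,23,24,25,26,27,28,29,30,31): 0⊕1⊕0⊕0⊕1⊕0⊕1⊕1⊕0⊕1⊕1⊕0⊕0⊕0⊕0⊕0 = 0
Syndrome s16…s1 = 00000 → no error.
Read data bits from positions 3,5,6,7,9,10,11,12,13,14,15,17,18,19,20,21,22,23,24,25,26,27,28,29,30,31: 10001110011100101101100000

10001110011100101101100000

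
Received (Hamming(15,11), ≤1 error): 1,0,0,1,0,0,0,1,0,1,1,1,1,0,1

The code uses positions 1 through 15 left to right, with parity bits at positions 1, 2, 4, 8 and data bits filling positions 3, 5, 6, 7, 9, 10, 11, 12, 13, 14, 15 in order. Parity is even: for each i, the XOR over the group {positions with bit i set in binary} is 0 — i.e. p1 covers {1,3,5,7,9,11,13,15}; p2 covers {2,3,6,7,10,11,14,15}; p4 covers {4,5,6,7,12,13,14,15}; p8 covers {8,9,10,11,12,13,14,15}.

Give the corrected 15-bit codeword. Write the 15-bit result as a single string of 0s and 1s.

s1 (pos 1,3,5,7,9,11,13,15): 1⊕0⊕0⊕0⊕0⊕1⊕1⊕1 = 0
s2 (pos 2,3,6,7,10,11,14,15): 0⊕0⊕0⊕0⊕1⊕1⊕0⊕1 = 1
s4 (pos 4,5,6,7,12,13,14,15): 1⊕0⊕0⊕0⊕1⊕1⊕0⊕1 = 0
s8 (pos 8,9,10,11,12,13,14,15): 1⊕0⊕1⊕1⊕1⊕1⊕0⊕1 = 0
Syndrome s8…s1 = 0010 → error at position 2.
Flip position 2: 100100010111101 → 110100010111101

110100010111101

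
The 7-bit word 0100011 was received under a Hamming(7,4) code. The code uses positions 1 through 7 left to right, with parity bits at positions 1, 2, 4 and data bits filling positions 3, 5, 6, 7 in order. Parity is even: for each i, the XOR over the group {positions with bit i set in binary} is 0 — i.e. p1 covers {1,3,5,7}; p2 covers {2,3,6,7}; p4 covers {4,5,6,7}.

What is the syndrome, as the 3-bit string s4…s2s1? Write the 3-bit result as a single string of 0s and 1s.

011

s1 (pos 1,3,5,7): 0⊕0⊕0⊕1 = 1
s2 (pos 2,3,6,7): 1⊕0⊕1⊕1 = 1
s4 (pos 4,5,6,7): 0⊕0⊕1⊕1 = 0
Syndrome s4…s1 = 011 → error at position 3.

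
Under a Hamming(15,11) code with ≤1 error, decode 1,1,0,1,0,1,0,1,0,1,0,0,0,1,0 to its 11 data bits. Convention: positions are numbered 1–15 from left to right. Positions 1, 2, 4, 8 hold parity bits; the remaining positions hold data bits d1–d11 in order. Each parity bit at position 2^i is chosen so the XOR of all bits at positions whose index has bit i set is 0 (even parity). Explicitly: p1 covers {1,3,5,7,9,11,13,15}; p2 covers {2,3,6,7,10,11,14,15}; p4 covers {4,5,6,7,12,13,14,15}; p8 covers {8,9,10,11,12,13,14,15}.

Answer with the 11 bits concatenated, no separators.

00100100110

s1 (pos 1,3,5,7,9,11,13,15): 1⊕0⊕0⊕0⊕0⊕0⊕0⊕0 = 1
s2 (pos 2,3,6,7,10,11,14,15): 1⊕0⊕1⊕0⊕1⊕0⊕1⊕0 = 0
s4 (pos 4,5,6,7,12,13,14,15): 1⊕0⊕1⊕0⊕0⊕0⊕1⊕0 = 1
s8 (pos 8,9,10,11,12,13,14,15): 1⊕0⊕1⊕0⊕0⊕0⊕1⊕0 = 1
Syndrome s8…s1 = 1101 → error at position 13.
Flip position 13: 110101010100010 → 110101010100110
Read data bits from positions 3,5,6,7,9,10,11,12,13,14,15: 00100100110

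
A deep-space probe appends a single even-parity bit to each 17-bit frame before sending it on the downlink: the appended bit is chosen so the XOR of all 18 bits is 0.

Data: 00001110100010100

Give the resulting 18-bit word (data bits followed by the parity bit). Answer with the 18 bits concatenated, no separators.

XOR of the 17 data bits: 0⊕0⊕0⊕0⊕1⊕1⊕1⊕0⊕1⊕0⊕0⊕0⊕1⊕0⊕1⊕0⊕0 = 0
Parity bit = 0 (so all 18 bits XOR to 0).

000011101000101000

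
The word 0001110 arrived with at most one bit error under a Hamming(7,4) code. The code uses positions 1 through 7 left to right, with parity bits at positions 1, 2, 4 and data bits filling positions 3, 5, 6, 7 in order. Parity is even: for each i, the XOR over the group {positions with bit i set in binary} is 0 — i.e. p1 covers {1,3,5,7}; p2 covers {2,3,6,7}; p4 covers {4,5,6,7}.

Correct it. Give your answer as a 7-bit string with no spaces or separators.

0001111

s1 (pos 1,3,5,7): 0⊕0⊕1⊕0 = 1
s2 (pos 2,3,6,7): 0⊕0⊕1⊕0 = 1
s4 (pos 4,5,6,7): 1⊕1⊕1⊕0 = 1
Syndrome s4…s1 = 111 → error at position 7.
Flip position 7: 0001110 → 0001111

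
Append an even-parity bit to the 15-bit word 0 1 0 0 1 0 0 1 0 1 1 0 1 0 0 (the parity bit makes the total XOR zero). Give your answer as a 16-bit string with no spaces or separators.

0100100101101000

XOR of the 15 data bits: 0⊕1⊕0⊕0⊕1⊕0⊕0⊕1⊕0⊕1⊕1⊕0⊕1⊕0⊕0 = 0
Parity bit = 0 (so all 16 bits XOR to 0).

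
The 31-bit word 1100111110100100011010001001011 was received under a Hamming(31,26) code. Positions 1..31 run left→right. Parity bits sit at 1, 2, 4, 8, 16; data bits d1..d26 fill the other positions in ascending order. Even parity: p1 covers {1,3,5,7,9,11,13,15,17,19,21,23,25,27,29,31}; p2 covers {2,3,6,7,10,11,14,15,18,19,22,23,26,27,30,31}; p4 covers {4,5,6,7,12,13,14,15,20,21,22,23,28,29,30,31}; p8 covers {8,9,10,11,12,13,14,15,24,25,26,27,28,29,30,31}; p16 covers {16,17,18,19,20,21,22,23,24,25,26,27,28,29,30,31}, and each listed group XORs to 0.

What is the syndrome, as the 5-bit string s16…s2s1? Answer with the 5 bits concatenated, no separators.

10011

s1 (pos 1,3,5,7,9,11,13,15,17,19,21,23,25,27,29,31): 1⊕0⊕1⊕1⊕1⊕1⊕0⊕0⊕0⊕1⊕1⊕0⊕1⊕0⊕0⊕1 = 1
s2 (pos 2,3,6,7,10,11,14,15,18,19,22,23,26,27,30,31): 1⊕0⊕1⊕1⊕0⊕1⊕1⊕0⊕1⊕1⊕0⊕0⊕0⊕0⊕1⊕1 = 1
s4 (pos 4,5,6,7,12,13,14,15,20,21,22,23,28,29,30,31): 0⊕1⊕1⊕1⊕0⊕0⊕1⊕0⊕0⊕1⊕0⊕0⊕1⊕0⊕1⊕1 = 0
s8 (pos 8,9,10,11,12,13,14,15,24,25,26,27,28,29,30,31): 1⊕1⊕0⊕1⊕0⊕0⊕1⊕0⊕0⊕1⊕0⊕0⊕1⊕0⊕1⊕1 = 0
s16 (pos 16,17,18,19,20,21,22,23,24,25,26,27,28,29,30,31): 0⊕0⊕1⊕1⊕0⊕1⊕0⊕0⊕0⊕1⊕0⊕0⊕1⊕0⊕1⊕1 = 1
Syndrome s16…s1 = 10011 → error at position 19.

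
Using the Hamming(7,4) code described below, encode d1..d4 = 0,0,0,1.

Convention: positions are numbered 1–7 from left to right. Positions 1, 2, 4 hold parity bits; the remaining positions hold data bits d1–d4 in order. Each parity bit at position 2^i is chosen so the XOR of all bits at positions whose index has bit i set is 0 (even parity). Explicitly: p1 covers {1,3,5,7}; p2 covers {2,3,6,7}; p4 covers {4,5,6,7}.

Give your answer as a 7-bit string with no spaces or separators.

1101001

Place data at non-parity positions: p1 p2 0 p4 0 0 1
p1 (pos 1,3,5,7): XOR of data positions = 0⊕0⊕1 = 1
p2 (pos 2,3,6,7): XOR of data positions = 0⊕0⊕1 = 1
p4 (pos 4,5,6,7): XOR of data positions = 0⊕0⊕1 = 1
Codeword: 1101001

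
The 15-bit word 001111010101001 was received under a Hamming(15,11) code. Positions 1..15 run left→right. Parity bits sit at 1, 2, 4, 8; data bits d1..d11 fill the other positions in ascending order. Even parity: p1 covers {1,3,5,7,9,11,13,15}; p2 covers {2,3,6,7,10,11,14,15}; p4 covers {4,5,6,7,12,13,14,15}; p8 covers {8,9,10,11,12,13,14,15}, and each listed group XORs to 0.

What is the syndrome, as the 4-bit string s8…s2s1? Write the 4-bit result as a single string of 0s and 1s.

0101

s1 (pos 1,3,5,7,9,11,13,15): 0⊕1⊕1⊕0⊕0⊕0⊕0⊕1 = 1
s2 (pos 2,3,6,7,10,11,14,15): 0⊕1⊕1⊕0⊕1⊕0⊕0⊕1 = 0
s4 (pos 4,5,6,7,12,13,14,15): 1⊕1⊕1⊕0⊕1⊕0⊕0⊕1 = 1
s8 (pos 8,9,10,11,12,13,14,15): 1⊕0⊕1⊕0⊕1⊕0⊕0⊕1 = 0
Syndrome s8…s1 = 0101 → error at position 5.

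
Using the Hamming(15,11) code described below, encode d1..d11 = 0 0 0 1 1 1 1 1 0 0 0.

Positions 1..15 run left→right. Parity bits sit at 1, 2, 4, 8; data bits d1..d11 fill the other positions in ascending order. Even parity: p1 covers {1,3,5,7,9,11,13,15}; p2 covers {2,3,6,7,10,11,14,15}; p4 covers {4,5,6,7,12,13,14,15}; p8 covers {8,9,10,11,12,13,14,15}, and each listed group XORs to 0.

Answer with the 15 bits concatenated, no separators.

110000101111000

Place data at non-parity positions: p1 p2 0 p4 0 0 1 p8 1 1 1 1 0 0 0
p1 (pos 1,3,5,7,9,11,13,15): XOR of data positions = 0⊕0⊕1⊕1⊕1⊕0⊕0 = 1
p2 (pos 2,3,6,7,10,11,14,15): XOR of data positions = 0⊕0⊕1⊕1⊕1⊕0⊕0 = 1
p4 (pos 4,5,6,7,12,13,14,15): XOR of data positions = 0⊕0⊕1⊕1⊕0⊕0⊕0 = 0
p8 (pos 8,9,10,11,12,13,14,15): XOR of data positions = 1⊕1⊕1⊕1⊕0⊕0⊕0 = 0
Codeword: 110000101111000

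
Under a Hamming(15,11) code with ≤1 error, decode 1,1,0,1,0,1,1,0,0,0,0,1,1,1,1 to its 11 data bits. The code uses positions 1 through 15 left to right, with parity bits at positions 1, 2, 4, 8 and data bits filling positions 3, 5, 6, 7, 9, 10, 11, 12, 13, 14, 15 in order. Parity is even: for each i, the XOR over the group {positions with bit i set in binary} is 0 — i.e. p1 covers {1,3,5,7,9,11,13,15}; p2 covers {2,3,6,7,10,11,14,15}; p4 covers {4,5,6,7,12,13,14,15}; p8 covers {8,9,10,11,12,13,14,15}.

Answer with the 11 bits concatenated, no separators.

00010001111

s1 (pos 1,3,5,7,9,11,13,15): 1⊕0⊕0⊕1⊕0⊕0⊕1⊕1 = 0
s2 (pos 2,3,6,7,10,11,14,15): 1⊕0⊕1⊕1⊕0⊕0⊕1⊕1 = 1
s4 (pos 4,5,6,7,12,13,14,15): 1⊕0⊕1⊕1⊕1⊕1⊕1⊕1 = 1
s8 (pos 8,9,10,11,12,13,14,15): 0⊕0⊕0⊕0⊕1⊕1⊕1⊕1 = 0
Syndrome s8…s1 = 0110 → error at position 6.
Flip position 6: 110101100001111 → 110100100001111
Read data bits from positions 3,5,6,7,9,10,11,12,13,14,15: 00010001111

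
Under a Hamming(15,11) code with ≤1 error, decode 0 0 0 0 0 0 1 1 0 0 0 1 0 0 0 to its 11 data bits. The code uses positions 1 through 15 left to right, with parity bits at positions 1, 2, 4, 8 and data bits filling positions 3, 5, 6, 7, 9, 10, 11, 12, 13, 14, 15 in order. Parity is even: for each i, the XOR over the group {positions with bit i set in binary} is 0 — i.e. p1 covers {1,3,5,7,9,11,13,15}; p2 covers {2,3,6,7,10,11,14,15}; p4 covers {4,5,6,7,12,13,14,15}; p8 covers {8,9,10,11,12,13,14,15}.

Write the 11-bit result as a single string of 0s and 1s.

10010001000

s1 (pos 1,3,5,7,9,11,13,15): 0⊕0⊕0⊕1⊕0⊕0⊕0⊕0 = 1
s2 (pos 2,3,6,7,10,11,14,15): 0⊕0⊕0⊕1⊕0⊕0⊕0⊕0 = 1
s4 (pos 4,5,6,7,12,13,14,15): 0⊕0⊕0⊕1⊕1⊕0⊕0⊕0 = 0
s8 (pos 8,9,10,11,12,13,14,15): 1⊕0⊕0⊕0⊕1⊕0⊕0⊕0 = 0
Syndrome s8…s1 = 0011 → error at position 3.
Flip position 3: 000000110001000 → 001000110001000
Read data bits from positions 3,5,6,7,9,10,11,12,13,14,15: 10010001000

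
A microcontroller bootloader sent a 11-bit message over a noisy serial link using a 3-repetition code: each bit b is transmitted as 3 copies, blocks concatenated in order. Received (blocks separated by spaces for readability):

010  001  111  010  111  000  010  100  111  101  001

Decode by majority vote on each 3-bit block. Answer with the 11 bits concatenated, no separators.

Block 1 (010): 1 one → 0
Block 2 (001): 1 one → 0
Block 3 (111): 3 ones → 1
Block 4 (010): 1 one → 0
Block 5 (111): 3 ones → 1
Block 6 (000): 0 ones → 0
Block 7 (010): 1 one → 0
Block 8 (100): 1 one → 0
Block 9 (111): 3 ones → 1
Block 10 (101): 2 ones → 1
Block 11 (001): 1 one → 0

00101000110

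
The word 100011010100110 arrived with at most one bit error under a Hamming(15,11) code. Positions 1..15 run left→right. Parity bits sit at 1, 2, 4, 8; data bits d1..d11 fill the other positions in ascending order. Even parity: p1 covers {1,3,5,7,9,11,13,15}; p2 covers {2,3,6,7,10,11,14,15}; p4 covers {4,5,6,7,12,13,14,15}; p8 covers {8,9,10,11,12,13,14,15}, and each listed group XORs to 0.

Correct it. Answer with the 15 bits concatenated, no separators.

101011010100110

s1 (pos 1,3,5,7,9,11,13,15): 1⊕0⊕1⊕0⊕0⊕0⊕1⊕0 = 1
s2 (pos 2,3,6,7,10,11,14,15): 0⊕0⊕1⊕0⊕1⊕0⊕1⊕0 = 1
s4 (pos 4,5,6,7,12,13,14,15): 0⊕1⊕1⊕0⊕0⊕1⊕1⊕0 = 0
s8 (pos 8,9,10,11,12,13,14,15): 1⊕0⊕1⊕0⊕0⊕1⊕1⊕0 = 0
Syndrome s8…s1 = 0011 → error at position 3.
Flip position 3: 100011010100110 → 101011010100110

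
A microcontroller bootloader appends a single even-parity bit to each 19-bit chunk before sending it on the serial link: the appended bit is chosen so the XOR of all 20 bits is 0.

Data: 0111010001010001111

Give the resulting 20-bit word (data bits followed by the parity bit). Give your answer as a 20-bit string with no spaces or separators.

XOR of the 19 data bits: 0⊕1⊕1⊕1⊕0⊕1⊕0⊕0⊕0⊕1⊕0⊕1⊕0⊕0⊕0⊕1⊕1⊕1⊕1 = 0
Parity bit = 0 (so all 20 bits XOR to 0).

01110100010100011110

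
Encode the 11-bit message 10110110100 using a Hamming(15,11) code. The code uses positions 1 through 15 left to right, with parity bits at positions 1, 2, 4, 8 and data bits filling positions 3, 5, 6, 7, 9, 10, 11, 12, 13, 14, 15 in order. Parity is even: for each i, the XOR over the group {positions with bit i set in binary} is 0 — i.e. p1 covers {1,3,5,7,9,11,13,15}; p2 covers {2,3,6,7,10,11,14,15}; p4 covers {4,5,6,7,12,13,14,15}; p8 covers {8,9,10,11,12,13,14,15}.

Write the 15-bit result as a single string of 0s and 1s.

011101110110100

Place data at non-parity positions: p1 p2 1 p4 0 1 1 p8 0 1 1 0 1 0 0
p1 (pos 1,3,5,7,9,11,13,15): XOR of data positions = 1⊕0⊕1⊕0⊕1⊕1⊕0 = 0
p2 (pos 2,3,6,7,10,11,14,15): XOR of data positions = 1⊕1⊕1⊕1⊕1⊕0⊕0 = 1
p4 (pos 4,5,6,7,12,13,14,15): XOR of data positions = 0⊕1⊕1⊕0⊕1⊕0⊕0 = 1
p8 (pos 8,9,10,11,12,13,14,15): XOR of data positions = 0⊕1⊕1⊕0⊕1⊕0⊕0 = 1
Codeword: 011101110110100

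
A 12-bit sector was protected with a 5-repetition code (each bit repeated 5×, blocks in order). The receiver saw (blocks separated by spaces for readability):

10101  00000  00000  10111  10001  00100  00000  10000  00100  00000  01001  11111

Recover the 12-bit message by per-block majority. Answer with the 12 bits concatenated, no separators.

Block 1 (10101): 3 ones → 1
Block 2 (00000): 0 ones → 0
Block 3 (00000): 0 ones → 0
Block 4 (10111): 4 ones → 1
Block 5 (10001): 2 ones → 0
Block 6 (00100): 1 one → 0
Block 7 (00000): 0 ones → 0
Block 8 (10000): 1 one → 0
Block 9 (00100): 1 one → 0
Block 10 (00000): 0 ones → 0
Block 11 (01001): 2 ones → 0
Block 12 (11111): 5 ones → 1

100100000001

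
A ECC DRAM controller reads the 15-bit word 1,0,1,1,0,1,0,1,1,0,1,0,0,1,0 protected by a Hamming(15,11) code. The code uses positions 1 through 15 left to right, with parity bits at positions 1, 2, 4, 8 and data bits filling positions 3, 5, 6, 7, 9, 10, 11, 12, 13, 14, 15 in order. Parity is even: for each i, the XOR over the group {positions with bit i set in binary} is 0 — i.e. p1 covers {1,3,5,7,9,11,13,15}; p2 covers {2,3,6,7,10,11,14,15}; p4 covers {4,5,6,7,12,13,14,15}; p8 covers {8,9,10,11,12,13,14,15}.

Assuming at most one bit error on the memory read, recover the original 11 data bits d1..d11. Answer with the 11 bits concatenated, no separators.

s1 (pos 1,3,5,7,9,11,13,15): 1⊕1⊕0⊕0⊕1⊕1⊕0⊕0 = 0
s2 (pos 2,3,6,7,10,11,14,15): 0⊕1⊕1⊕0⊕0⊕1⊕1⊕0 = 0
s4 (pos 4,5,6,7,12,13,14,15): 1⊕0⊕1⊕0⊕0⊕0⊕1⊕0 = 1
s8 (pos 8,9,10,11,12,13,14,15): 1⊕1⊕0⊕1⊕0⊕0⊕1⊕0 = 0
Syndrome s8…s1 = 0100 → error at position 4.
Flip position 4: 101101011010010 → 101001011010010
Read data bits from positions 3,5,6,7,9,10,11,12,13,14,15: 10101010010

10101010010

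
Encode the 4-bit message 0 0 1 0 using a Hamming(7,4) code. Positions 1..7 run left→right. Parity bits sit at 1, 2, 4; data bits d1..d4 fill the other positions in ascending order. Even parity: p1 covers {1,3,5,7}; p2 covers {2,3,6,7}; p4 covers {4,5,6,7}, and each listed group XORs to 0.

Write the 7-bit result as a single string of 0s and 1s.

0101010

Place data at non-parity positions: p1 p2 0 p4 0 1 0
p1 (pos 1,3,5,7): XOR of data positions = 0⊕0⊕0 = 0
p2 (pos 2,3,6,7): XOR of data positions = 0⊕1⊕0 = 1
p4 (pos 4,5,6,7): XOR of data positions = 0⊕1⊕0 = 1
Codeword: 0101010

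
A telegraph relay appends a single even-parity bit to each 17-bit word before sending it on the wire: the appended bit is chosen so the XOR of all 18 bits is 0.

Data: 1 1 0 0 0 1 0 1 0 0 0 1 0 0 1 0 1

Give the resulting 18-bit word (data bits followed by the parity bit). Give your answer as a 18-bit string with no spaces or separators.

110001010001001011

XOR of the 17 data bits: 1⊕1⊕0⊕0⊕0⊕1⊕0⊕1⊕0⊕0⊕0⊕1⊕0⊕0⊕1⊕0⊕1 = 1
Parity bit = 1 (so all 18 bits XOR to 0).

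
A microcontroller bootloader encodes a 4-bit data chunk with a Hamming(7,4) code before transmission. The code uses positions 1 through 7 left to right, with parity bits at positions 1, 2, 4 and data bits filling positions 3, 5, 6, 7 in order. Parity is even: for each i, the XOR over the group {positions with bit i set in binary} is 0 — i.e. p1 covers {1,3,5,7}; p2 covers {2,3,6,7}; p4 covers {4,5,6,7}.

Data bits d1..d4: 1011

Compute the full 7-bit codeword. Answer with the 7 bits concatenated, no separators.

Place data at non-parity positions: p1 p2 1 p4 0 1 1
p1 (pos 1,3,5,7): XOR of data positions = 1⊕0⊕1 = 0
p2 (pos 2,3,6,7): XOR of data positions = 1⊕1⊕1 = 1
p4 (pos 4,5,6,7): XOR of data positions = 0⊕1⊕1 = 0
Codeword: 0110011

0110011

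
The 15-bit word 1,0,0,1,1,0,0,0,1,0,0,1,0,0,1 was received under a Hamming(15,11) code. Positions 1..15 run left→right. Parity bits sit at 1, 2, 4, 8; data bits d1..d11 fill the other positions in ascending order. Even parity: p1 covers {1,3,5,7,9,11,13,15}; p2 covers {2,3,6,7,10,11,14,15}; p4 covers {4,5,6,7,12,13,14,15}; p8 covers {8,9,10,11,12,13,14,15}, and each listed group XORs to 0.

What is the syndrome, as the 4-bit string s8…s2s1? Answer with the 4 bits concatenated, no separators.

s1 (pos 1,3,5,7,9,11,13,15): 1⊕0⊕1⊕0⊕1⊕0⊕0⊕1 = 0
s2 (pos 2,3,6,7,10,11,14,15): 0⊕0⊕0⊕0⊕0⊕0⊕0⊕1 = 1
s4 (pos 4,5,6,7,12,13,14,15): 1⊕1⊕0⊕0⊕1⊕0⊕0⊕1 = 0
s8 (pos 8,9,10,11,12,13,14,15): 0⊕1⊕0⊕0⊕1⊕0⊕0⊕1 = 1
Syndrome s8…s1 = 1010 → error at position 10.

1010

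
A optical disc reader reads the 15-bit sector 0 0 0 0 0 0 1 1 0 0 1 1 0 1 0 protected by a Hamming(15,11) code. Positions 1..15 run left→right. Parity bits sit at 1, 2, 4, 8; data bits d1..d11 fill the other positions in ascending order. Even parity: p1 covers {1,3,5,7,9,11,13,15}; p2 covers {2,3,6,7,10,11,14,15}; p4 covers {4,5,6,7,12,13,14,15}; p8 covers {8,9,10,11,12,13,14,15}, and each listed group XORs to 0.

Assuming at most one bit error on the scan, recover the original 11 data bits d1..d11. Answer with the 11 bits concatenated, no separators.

s1 (pos 1,3,5,7,9,11,13,15): 0⊕0⊕0⊕1⊕0⊕1⊕0⊕0 = 0
s2 (pos 2,3,6,7,10,11,14,15): 0⊕0⊕0⊕1⊕0⊕1⊕1⊕0 = 1
s4 (pos 4,5,6,7,12,13,14,15): 0⊕0⊕0⊕1⊕1⊕0⊕1⊕0 = 1
s8 (pos 8,9,10,11,12,13,14,15): 1⊕0⊕0⊕1⊕1⊕0⊕1⊕0 = 0
Syndrome s8…s1 = 0110 → error at position 6.
Flip position 6: 000000110011010 → 000001110011010
Read data bits from positions 3,5,6,7,9,10,11,12,13,14,15: 00110011010

00110011010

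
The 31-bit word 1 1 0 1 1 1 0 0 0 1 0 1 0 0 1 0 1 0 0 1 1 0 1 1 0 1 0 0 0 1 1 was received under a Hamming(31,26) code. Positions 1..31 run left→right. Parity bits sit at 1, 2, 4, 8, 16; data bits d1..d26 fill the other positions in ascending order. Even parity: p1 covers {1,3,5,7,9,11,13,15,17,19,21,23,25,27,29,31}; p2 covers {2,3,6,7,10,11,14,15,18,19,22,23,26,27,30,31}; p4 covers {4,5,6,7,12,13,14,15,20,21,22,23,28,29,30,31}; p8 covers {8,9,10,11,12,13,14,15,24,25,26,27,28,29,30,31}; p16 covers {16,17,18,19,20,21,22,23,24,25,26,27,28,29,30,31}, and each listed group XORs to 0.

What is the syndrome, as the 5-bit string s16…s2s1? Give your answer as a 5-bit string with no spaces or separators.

s1 (pos 1,3,5,7,9,11,13,15,17,19,21,23,25,27,29,31): 1⊕0⊕1⊕0⊕0⊕0⊕0⊕1⊕1⊕0⊕1⊕1⊕0⊕0⊕0⊕1 = 1
s2 (pos 2,3,6,7,10,11,14,15,18,19,22,23,26,27,30,31): 1⊕0⊕1⊕0⊕1⊕0⊕0⊕1⊕0⊕0⊕0⊕1⊕1⊕0⊕1⊕1 = 0
s4 (pos 4,5,6,7,12,13,14,15,20,21,22,23,28,29,30,31): 1⊕1⊕1⊕0⊕1⊕0⊕0⊕1⊕1⊕1⊕0⊕1⊕0⊕0⊕1⊕1 = 0
s8 (pos 8,9,10,11,12,13,14,15,24,25,26,27,28,29,30,31): 0⊕0⊕1⊕0⊕1⊕0⊕0⊕1⊕1⊕0⊕1⊕0⊕0⊕0⊕1⊕1 = 1
s16 (pos 16,17,18,19,20,21,22,23,24,25,26,27,28,29,30,31): 0⊕1⊕0⊕0⊕1⊕1⊕0⊕1⊕1⊕0⊕1⊕0⊕0⊕0⊕1⊕1 = 0
Syndrome s16…s1 = 01001 → error at position 9.

01001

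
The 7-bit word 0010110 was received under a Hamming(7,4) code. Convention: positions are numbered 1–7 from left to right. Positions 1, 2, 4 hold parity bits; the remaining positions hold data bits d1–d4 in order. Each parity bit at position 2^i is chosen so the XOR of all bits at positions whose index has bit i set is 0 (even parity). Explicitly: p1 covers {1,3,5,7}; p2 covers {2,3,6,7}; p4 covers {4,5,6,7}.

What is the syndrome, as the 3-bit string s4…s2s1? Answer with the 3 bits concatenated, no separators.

000

s1 (pos 1,3,5,7): 0⊕1⊕1⊕0 = 0
s2 (pos 2,3,6,7): 0⊕1⊕1⊕0 = 0
s4 (pos 4,5,6,7): 0⊕1⊕1⊕0 = 0
Syndrome s4…s1 = 000 → no error.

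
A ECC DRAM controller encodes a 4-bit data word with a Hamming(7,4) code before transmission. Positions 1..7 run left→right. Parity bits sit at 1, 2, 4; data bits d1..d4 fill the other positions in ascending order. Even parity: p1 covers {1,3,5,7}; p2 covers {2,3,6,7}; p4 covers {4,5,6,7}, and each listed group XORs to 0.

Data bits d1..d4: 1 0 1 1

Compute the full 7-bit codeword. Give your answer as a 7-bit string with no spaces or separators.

0110011

Place data at non-parity positions: p1 p2 1 p4 0 1 1
p1 (pos 1,3,5,7): XOR of data positions = 1⊕0⊕1 = 0
p2 (pos 2,3,6,7): XOR of data positions = 1⊕1⊕1 = 1
p4 (pos 4,5,6,7): XOR of data positions = 0⊕1⊕1 = 0
Codeword: 0110011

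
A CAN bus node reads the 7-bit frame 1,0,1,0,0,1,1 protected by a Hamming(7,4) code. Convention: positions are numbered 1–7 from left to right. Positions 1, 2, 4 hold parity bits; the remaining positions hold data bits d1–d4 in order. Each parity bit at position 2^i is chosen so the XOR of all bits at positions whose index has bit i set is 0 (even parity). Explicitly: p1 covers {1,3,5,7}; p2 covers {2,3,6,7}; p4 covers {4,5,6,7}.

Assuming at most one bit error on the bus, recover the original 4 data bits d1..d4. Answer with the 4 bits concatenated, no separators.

s1 (pos 1,3,5,7): 1⊕1⊕0⊕1 = 1
s2 (pos 2,3,6,7): 0⊕1⊕1⊕1 = 1
s4 (pos 4,5,6,7): 0⊕0⊕1⊕1 = 0
Syndrome s4…s1 = 011 → error at position 3.
Flip position 3: 1010011 → 1000011
Read data bits from positions 3,5,6,7: 0011

0011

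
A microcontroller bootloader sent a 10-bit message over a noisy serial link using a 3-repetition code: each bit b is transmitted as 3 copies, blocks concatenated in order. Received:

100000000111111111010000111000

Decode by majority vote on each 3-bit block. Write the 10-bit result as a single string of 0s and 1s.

0001110010

Block 1 (100): 1 one → 0
Block 2 (000): 0 ones → 0
Block 3 (000): 0 ones → 0
Block 4 (111): 3 ones → 1
Block 5 (111): 3 ones → 1
Block 6 (111): 3 ones → 1
Block 7 (010): 1 one → 0
Block 8 (000): 0 ones → 0
Block 9 (111): 3 ones → 1
Block 10 (000): 0 ones → 0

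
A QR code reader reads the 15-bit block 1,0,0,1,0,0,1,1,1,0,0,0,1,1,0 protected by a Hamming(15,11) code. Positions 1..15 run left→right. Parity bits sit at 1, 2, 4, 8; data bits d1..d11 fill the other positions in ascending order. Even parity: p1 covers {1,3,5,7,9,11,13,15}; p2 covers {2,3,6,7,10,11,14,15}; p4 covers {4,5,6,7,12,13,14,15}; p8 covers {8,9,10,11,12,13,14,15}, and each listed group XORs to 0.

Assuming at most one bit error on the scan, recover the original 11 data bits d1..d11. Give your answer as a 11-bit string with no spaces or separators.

s1 (pos 1,3,5,7,9,11,13,15): 1⊕0⊕0⊕1⊕1⊕0⊕1⊕0 = 0
s2 (pos 2,3,6,7,10,11,14,15): 0⊕0⊕0⊕1⊕0⊕0⊕1⊕0 = 0
s4 (pos 4,5,6,7,12,13,14,15): 1⊕0⊕0⊕1⊕0⊕1⊕1⊕0 = 0
s8 (pos 8,9,10,11,12,13,14,15): 1⊕1⊕0⊕0⊕0⊕1⊕1⊕0 = 0
Syndrome s8…s1 = 0000 → no error.
Read data bits from positions 3,5,6,7,9,10,11,12,13,14,15: 00011000110

00011000110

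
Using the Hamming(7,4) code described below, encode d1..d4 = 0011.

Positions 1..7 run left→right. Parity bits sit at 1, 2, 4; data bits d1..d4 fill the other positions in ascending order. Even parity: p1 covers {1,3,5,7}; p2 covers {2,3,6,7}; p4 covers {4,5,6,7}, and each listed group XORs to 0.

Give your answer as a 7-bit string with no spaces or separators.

1000011

Place data at non-parity positions: p1 p2 0 p4 0 1 1
p1 (pos 1,3,5,7): XOR of data positions = 0⊕0⊕1 = 1
p2 (pos 2,3,6,7): XOR of data positions = 0⊕1⊕1 = 0
p4 (pos 4,5,6,7): XOR of data positions = 0⊕1⊕1 = 0
Codeword: 1000011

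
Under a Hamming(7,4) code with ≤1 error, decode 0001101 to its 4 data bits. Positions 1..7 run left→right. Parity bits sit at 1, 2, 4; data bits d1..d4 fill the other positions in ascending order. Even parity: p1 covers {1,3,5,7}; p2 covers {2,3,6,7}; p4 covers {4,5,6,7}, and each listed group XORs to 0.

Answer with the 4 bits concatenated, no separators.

0111

s1 (pos 1,3,5,7): 0⊕0⊕1⊕1 = 0
s2 (pos 2,3,6,7): 0⊕0⊕0⊕1 = 1
s4 (pos 4,5,6,7): 1⊕1⊕0⊕1 = 1
Syndrome s4…s1 = 110 → error at position 6.
Flip position 6: 0001101 → 0001111
Read data bits from positions 3,5,6,7: 0111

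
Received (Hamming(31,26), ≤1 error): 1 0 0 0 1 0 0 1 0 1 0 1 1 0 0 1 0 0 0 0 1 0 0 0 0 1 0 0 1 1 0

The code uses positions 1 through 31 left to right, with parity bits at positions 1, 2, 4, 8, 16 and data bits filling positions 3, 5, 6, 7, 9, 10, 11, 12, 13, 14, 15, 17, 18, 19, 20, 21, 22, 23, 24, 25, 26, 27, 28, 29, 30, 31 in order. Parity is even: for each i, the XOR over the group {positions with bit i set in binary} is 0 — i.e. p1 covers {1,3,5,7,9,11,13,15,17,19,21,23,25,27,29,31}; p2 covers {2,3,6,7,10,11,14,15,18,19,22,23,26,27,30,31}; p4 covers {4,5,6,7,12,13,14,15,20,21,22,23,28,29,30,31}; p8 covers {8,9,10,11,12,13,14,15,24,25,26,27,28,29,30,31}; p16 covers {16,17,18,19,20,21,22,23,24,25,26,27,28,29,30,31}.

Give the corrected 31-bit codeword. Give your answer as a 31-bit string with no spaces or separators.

1000100101011001000010000110110

s1 (pos 1,3,5,7,9,11,13,15,17,19,21,23,25,27,29,31): 1⊕0⊕1⊕0⊕0⊕0⊕1⊕0⊕0⊕0⊕1⊕0⊕0⊕0⊕1⊕0 = 1
s2 (pos 2,3,6,7,10,11,14,15,18,19,22,23,26,27,30,31): 0⊕0⊕0⊕0⊕1⊕0⊕0⊕0⊕0⊕0⊕0⊕0⊕1⊕0⊕1⊕0 = 1
s4 (pos 4,5,6,7,12,13,14,15,20,21,22,23,28,29,30,31): 0⊕1⊕0⊕0⊕1⊕1⊕0⊕0⊕0⊕1⊕0⊕0⊕0⊕1⊕1⊕0 = 0
s8 (pos 8,9,10,11,12,13,14,15,24,25,26,27,28,29,30,31): 1⊕0⊕1⊕0⊕1⊕1⊕0⊕0⊕0⊕0⊕1⊕0⊕0⊕1⊕1⊕0 = 1
s16 (pos 16,17,18,19,20,21,22,23,24,25,26,27,28,29,30,31): 1⊕0⊕0⊕0⊕0⊕1⊕0⊕0⊕0⊕0⊕1⊕0⊕0⊕1⊕1⊕0 = 1
Syndrome s16…s1 = 11011 → error at position 27.
Flip position 27: 1000100101011001000010000100110 → 1000100101011001000010000110110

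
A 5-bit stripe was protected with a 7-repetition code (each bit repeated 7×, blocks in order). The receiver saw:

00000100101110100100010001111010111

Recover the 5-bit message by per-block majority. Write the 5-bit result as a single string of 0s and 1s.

01011

Block 1 (0000010): 1 one → 0
Block 2 (0101110): 4 ones → 1
Block 3 (1001000): 2 ones → 0
Block 4 (1000111): 4 ones → 1
Block 5 (1010111): 5 ones → 1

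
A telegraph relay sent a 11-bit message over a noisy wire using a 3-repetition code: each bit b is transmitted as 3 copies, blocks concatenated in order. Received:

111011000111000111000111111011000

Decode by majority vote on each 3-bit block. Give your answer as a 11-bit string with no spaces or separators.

11010101110

Block 1 (111): 3 ones → 1
Block 2 (011): 2 ones → 1
Block 3 (000): 0 ones → 0
Block 4 (111): 3 ones → 1
Block 5 (000): 0 ones → 0
Block 6 (111): 3 ones → 1
Block 7 (000): 0 ones → 0
Block 8 (111): 3 ones → 1
Block 9 (111): 3 ones → 1
Block 10 (011): 2 ones → 1
Block 11 (000): 0 ones → 0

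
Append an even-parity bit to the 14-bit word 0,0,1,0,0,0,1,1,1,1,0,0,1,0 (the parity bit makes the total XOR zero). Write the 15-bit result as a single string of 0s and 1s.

XOR of the 14 data bits: 0⊕0⊕1⊕0⊕0⊕0⊕1⊕1⊕1⊕1⊕0⊕0⊕1⊕0 = 0
Parity bit = 0 (so all 15 bits XOR to 0).

001000111100100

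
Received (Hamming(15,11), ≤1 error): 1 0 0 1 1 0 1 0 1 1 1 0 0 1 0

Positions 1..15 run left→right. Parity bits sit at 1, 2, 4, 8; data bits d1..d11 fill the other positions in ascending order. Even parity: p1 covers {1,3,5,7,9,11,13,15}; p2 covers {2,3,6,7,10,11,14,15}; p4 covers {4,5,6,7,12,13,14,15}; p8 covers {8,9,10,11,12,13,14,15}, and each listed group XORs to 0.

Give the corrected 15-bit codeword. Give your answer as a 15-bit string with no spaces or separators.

s1 (pos 1,3,5,7,9,11,13,15): 1⊕0⊕1⊕1⊕1⊕1⊕0⊕0 = 1
s2 (pos 2,3,6,7,10,11,14,15): 0⊕0⊕0⊕1⊕1⊕1⊕1⊕0 = 0
s4 (pos 4,5,6,7,12,13,14,15): 1⊕1⊕0⊕1⊕0⊕0⊕1⊕0 = 0
s8 (pos 8,9,10,11,12,13,14,15): 0⊕1⊕1⊕1⊕0⊕0⊕1⊕0 = 0
Syndrome s8…s1 = 0001 → error at position 1.
Flip position 1: 100110101110010 → 000110101110010

000110101110010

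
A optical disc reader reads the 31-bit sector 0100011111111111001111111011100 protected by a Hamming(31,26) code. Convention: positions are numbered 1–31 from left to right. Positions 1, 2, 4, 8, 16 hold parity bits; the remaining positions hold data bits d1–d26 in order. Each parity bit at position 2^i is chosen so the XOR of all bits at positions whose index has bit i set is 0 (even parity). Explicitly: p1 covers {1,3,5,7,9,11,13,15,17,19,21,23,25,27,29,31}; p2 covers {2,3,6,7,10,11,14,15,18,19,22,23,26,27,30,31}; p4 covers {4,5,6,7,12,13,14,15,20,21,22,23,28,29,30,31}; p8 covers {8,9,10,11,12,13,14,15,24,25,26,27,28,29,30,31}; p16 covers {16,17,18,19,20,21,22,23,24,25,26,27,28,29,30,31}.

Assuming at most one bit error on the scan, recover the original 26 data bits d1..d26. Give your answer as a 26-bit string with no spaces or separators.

00111111111001111111001100

s1 (pos 1,3,5,7,9,11,13,15,17,19,21,23,25,27,29,31): 0⊕0⊕0⊕1⊕1⊕1⊕1⊕1⊕0⊕1⊕1⊕1⊕1⊕1⊕1⊕0 = 1
s2 (pos 2,3,6,7,10,11,14,15,18,19,22,23,26,27,30,31): 1⊕0⊕1⊕1⊕1⊕1⊕1⊕1⊕0⊕1⊕1⊕1⊕0⊕1⊕0⊕0 = 1
s4 (pos 4,5,6,7,12,13,14,15,20,21,22,23,28,29,30,31): 0⊕0⊕1⊕1⊕1⊕1⊕1⊕1⊕1⊕1⊕1⊕1⊕1⊕1⊕0⊕0 = 0
s8 (pos 8,9,10,11,12,13,14,15,24,25,26,27,28,29,30,31): 1⊕1⊕1⊕1⊕1⊕1⊕1⊕1⊕1⊕1⊕0⊕1⊕1⊕1⊕0⊕0 = 1
s16 (pos 16,17,18,19,20,21,22,23,24,25,26,27,28,29,30,31): 1⊕0⊕0⊕1⊕1⊕1⊕1⊕1⊕1⊕1⊕0⊕1⊕1⊕1⊕0⊕0 = 1
Syndrome s16…s1 = 11011 → error at position 27.
Flip position 27: 0100011111111111001111111011100 → 0100011111111111001111111001100
Read data bits from positions 3,5,6,7,9,10,11,12,13,14,15,17,18,19,20,21,22,23,24,25,26,27,28,29,30,31: 00111111111001111111001100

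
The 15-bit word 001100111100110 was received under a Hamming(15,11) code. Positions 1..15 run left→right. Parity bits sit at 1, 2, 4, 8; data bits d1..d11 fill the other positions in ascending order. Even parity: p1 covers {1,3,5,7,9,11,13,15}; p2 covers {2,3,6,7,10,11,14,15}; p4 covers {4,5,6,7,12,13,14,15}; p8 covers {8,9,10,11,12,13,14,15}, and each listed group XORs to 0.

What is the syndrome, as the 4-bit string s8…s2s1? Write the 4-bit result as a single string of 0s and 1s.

1000

s1 (pos 1,3,5,7,9,11,13,15): 0⊕1⊕0⊕1⊕1⊕0⊕1⊕0 = 0
s2 (pos 2,3,6,7,10,11,14,15): 0⊕1⊕0⊕1⊕1⊕0⊕1⊕0 = 0
s4 (pos 4,5,6,7,12,13,14,15): 1⊕0⊕0⊕1⊕0⊕1⊕1⊕0 = 0
s8 (pos 8,9,10,11,12,13,14,15): 1⊕1⊕1⊕0⊕0⊕1⊕1⊕0 = 1
Syndrome s8…s1 = 1000 → error at position 8.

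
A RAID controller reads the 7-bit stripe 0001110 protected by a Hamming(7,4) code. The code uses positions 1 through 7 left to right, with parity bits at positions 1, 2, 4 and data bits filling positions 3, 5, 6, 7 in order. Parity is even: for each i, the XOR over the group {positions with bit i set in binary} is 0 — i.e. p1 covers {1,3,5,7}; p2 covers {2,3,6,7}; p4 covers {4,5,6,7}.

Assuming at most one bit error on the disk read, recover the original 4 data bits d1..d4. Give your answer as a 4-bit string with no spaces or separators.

0111

s1 (pos 1,3,5,7): 0⊕0⊕1⊕0 = 1
s2 (pos 2,3,6,7): 0⊕0⊕1⊕0 = 1
s4 (pos 4,5,6,7): 1⊕1⊕1⊕0 = 1
Syndrome s4…s1 = 111 → error at position 7.
Flip position 7: 0001110 → 0001111
Read data bits from positions 3,5,6,7: 0111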